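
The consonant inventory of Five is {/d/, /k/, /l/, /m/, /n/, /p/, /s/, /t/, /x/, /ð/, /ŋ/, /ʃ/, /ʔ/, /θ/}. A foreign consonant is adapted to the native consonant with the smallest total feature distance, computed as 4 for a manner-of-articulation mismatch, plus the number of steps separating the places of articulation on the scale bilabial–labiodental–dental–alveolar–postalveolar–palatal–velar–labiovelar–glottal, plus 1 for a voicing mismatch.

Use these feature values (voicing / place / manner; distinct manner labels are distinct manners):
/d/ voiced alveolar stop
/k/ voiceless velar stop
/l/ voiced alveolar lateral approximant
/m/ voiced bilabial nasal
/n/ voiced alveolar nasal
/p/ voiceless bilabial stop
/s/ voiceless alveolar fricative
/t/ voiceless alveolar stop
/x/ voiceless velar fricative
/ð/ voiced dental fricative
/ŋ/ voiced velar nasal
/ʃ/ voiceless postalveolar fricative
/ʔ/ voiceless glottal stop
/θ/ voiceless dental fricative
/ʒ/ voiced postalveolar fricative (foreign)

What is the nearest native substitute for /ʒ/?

ʃ

/ʃ/ is closest: same manner (fricative), place distance 0 (postalveolar→postalveolar), voicing differs (+1); total 1. Next closest is /s/ at distance 2.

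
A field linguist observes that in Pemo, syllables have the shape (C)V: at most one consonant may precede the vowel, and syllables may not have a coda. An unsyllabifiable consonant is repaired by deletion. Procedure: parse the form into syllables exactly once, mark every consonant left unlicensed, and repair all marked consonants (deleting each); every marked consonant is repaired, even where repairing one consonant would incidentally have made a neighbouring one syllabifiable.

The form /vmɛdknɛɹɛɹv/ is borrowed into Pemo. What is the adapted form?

mɛnɛɹɛ

The consonants /v/, /d/, /k/, /ɹ/, /v/ cannot be parsed into a legal (C)V syllable (no codas are permitted; onsets are limited to one consonant).
Deleting the stranded consonants removes /v/, /d/, /k/, /ɹ/, /v/.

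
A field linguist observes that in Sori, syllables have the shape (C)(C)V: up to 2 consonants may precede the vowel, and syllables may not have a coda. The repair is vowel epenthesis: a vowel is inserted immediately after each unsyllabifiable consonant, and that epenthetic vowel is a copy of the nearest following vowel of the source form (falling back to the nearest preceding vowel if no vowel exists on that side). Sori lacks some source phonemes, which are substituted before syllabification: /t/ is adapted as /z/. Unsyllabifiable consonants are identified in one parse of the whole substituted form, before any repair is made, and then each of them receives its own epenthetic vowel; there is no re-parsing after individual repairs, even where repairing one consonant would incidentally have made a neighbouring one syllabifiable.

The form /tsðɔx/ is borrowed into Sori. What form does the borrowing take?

zɔsðɔxɔ

Substitution: /t/ → /z/, giving /zsðɔx/.
Under (C)(C)V, the unsyllabifiable consonants are /z/, /x/ (no codas are permitted; onsets may contain at most 2 consonants).
Epenthesis after each stranded consonant: /z/ → /zɔ/, /x/ → /xɔ/.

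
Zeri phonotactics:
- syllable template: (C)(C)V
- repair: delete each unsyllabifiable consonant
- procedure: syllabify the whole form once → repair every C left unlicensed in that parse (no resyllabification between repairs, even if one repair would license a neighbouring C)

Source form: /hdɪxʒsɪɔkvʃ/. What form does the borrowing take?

hdɪʒsɪɔ

Under (C)(C)V, the unsyllabifiable consonants are /x/, /k/, /v/, /ʃ/ (no codas are permitted; onsets may contain at most 2 consonants).
Deletion applies to /x/, /k/, /v/, /ʃ/.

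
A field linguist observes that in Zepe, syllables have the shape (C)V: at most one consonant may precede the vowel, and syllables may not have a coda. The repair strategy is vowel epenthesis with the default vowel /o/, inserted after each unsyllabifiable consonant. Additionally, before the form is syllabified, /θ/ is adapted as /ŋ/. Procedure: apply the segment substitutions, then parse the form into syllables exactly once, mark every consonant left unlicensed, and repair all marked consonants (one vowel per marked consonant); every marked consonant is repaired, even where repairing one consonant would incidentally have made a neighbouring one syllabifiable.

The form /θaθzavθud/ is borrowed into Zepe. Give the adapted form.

ŋaŋozavoŋudo

Substitution: /θ/ → /ŋ/, giving /ŋaŋzavŋud/.
Syllabifying with onset maximization leaves /ŋ/, /v/, /d/ stranded (no codas are permitted; onsets are limited to one consonant).
Inserting the epenthetic vowel yields /ŋ/ → /ŋo/, /v/ → /vo/, /d/ → /do/.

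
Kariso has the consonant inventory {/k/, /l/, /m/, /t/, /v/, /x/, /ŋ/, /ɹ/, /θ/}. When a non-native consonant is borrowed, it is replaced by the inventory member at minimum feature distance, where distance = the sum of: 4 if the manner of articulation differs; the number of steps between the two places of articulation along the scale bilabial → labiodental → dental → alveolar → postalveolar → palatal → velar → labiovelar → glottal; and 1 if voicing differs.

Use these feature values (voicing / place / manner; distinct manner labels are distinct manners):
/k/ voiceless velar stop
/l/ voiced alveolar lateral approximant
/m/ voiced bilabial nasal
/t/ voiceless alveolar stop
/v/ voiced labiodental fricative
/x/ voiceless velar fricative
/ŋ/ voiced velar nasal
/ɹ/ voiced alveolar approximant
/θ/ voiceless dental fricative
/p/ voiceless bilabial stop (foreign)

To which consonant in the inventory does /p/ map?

t

/t/ is closest: same manner (stop), place distance 3 (bilabial→alveolar), same voicing; total 3. Next closest is /m/ at distance 5.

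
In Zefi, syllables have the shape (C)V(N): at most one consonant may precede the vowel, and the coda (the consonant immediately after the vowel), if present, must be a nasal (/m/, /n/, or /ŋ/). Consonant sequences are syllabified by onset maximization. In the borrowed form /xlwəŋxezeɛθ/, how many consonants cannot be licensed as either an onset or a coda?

3

Under (C)V(N), the unsyllabifiable consonants are /x/, /l/, /θ/ (only a nasal (/m/, /n/, or /ŋ/) is licensed in coda position; onsets are limited to one consonant).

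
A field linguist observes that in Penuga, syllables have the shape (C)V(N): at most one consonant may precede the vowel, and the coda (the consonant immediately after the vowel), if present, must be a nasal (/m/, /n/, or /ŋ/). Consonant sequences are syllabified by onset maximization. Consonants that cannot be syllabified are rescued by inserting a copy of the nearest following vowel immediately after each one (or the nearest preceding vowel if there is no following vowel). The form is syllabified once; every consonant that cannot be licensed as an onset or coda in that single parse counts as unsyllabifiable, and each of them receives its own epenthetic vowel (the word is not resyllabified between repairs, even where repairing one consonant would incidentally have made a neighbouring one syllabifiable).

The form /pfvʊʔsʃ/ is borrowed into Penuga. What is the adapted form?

pʊfʊvʊʔʊsʊʃʊ

Under (C)V(N), the unsyllabifiable consonants are /p/, /f/, /ʔ/, /s/, /ʃ/ (only a nasal (/m/, /n/, or /ŋ/) is licensed in coda position; onsets are limited to one consonant).
Epenthesis after each stranded consonant: /p/ → /pʊ/, /f/ → /fʊ/, /ʔ/ → /ʔʊ/, /s/ → /sʊ/, /ʃ/ → /ʃʊ/.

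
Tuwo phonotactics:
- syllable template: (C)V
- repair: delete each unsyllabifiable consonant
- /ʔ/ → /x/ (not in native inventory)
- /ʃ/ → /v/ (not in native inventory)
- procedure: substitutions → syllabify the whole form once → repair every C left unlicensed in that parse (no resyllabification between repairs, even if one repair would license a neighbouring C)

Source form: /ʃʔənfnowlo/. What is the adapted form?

Substitution: /ʃ/ → /v/, /ʔ/ → /x/, giving /vxənfnowlo/.
The consonants /v/, /n/, /f/, /w/ cannot be parsed into a legal (C)V syllable (no codas are permitted; onsets are limited to one consonant).
Deletion applies to /v/, /n/, /f/, /w/.

xənolo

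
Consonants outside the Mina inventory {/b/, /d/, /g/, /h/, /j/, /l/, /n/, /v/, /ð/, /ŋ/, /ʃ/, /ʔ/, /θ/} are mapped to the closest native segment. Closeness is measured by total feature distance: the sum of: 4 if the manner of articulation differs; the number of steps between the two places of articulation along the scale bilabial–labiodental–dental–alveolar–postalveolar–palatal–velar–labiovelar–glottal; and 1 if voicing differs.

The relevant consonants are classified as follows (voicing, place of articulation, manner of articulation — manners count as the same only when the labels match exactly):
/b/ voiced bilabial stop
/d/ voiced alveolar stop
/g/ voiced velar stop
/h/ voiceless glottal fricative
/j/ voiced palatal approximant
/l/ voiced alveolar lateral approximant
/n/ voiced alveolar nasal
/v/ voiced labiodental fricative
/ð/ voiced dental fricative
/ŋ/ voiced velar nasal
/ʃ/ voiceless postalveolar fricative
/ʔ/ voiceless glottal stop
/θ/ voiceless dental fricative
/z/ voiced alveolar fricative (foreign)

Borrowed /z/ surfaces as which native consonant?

ð

/ð/ is closest: same manner (fricative), place distance 1 (alveolar→dental), same voicing; total 1. Next closest is /v/ at distance 2.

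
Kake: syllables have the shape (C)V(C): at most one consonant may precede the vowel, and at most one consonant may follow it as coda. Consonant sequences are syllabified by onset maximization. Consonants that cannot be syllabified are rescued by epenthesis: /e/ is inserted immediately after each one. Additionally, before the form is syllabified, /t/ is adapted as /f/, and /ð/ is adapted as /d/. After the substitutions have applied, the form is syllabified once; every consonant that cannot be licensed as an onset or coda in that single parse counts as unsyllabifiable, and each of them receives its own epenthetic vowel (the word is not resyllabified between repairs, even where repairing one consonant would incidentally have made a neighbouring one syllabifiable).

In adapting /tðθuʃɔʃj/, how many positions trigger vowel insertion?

3

After substitution the input is /fdθuʃɔʃj/.
The unsyllabifiable consonants are /f/, /d/, /j/; each receives one epenthetic vowel.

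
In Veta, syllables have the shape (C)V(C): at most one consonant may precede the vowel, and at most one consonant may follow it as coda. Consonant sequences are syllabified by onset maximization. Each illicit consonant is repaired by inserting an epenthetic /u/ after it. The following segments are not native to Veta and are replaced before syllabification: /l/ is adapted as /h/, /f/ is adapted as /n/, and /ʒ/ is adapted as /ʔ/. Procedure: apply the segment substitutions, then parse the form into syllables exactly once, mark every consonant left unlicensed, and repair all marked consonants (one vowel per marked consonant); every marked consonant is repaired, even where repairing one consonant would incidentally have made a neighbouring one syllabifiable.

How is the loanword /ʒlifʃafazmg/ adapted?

Substitution: /ʒ/ → /ʔ/, /l/ → /h/, /f/ → /n/, giving /ʔhinʃanazmg/.
Under (C)V(C), the unsyllabifiable consonants are /ʔ/, /m/, /g/ (at most one coda consonant is licensed; onsets are limited to one consonant).
Epenthesis after each stranded consonant: /ʔ/ → /ʔu/, /m/ → /mu/, /g/ → /gu/.

ʔuhinʃanazmugu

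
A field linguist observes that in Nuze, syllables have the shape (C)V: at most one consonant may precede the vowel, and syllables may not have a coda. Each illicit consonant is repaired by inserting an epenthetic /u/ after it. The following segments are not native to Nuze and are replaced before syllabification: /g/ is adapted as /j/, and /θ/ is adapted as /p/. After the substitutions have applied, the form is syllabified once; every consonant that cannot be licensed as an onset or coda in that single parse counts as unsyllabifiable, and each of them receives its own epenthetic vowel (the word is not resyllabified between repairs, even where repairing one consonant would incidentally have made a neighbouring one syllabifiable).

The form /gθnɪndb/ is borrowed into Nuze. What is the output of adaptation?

jupunɪnudubu

Substitution: /g/ → /j/, /θ/ → /p/, giving /jpnɪndb/.
Under (C)V, the unsyllabifiable consonants are /j/, /p/, /n/, /d/, /b/ (no codas are permitted; onsets are limited to one consonant).
Each unlicensed consonant becomes the onset of a new syllable: /j/ → /ju/, /p/ → /pu/, /n/ → /nu/, /d/ → /du/, /b/ → /bu/.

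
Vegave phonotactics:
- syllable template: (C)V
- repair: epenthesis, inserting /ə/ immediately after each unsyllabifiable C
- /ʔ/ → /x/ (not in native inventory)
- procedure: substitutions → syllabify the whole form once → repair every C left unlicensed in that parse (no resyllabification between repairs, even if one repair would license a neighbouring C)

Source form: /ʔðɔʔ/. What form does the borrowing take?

xəðɔxə

Substitution: /ʔ/ → /x/, giving /xðɔx/.
The consonants /x/, /x/ cannot be parsed into a legal (C)V syllable (no codas are permitted; onsets are limited to one consonant).
Epenthesis after each stranded consonant: /x/ → /xə/, /x/ → /xə/.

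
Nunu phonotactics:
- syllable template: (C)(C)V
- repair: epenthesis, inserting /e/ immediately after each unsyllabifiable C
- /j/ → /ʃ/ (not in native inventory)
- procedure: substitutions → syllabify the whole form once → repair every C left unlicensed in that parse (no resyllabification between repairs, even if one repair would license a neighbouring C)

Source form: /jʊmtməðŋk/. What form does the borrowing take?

ʃʊmetməðeŋeke

Substitution: /j/ → /ʃ/, giving /ʃʊmtməðŋk/.
Syllabifying with onset maximization leaves /m/, /ð/, /ŋ/, /k/ stranded (no codas are permitted; onsets may contain at most 2 consonants).
Each unlicensed consonant becomes the onset of a new syllable: /m/ → /me/, /ð/ → /ðe/, /ŋ/ → /ŋe/, /k/ → /ke/.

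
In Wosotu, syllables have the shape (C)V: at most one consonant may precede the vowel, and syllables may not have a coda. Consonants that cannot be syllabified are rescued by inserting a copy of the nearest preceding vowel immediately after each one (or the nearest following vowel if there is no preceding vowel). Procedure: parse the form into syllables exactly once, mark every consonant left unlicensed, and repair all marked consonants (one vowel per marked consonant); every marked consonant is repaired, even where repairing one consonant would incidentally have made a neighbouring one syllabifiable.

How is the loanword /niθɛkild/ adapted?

Under (C)V, the unsyllabifiable consonants are /l/, /d/ (no codas are permitted; onsets are limited to one consonant).
Epenthesis after each stranded consonant: /l/ → /li/, /d/ → /di/.

niθɛkilidi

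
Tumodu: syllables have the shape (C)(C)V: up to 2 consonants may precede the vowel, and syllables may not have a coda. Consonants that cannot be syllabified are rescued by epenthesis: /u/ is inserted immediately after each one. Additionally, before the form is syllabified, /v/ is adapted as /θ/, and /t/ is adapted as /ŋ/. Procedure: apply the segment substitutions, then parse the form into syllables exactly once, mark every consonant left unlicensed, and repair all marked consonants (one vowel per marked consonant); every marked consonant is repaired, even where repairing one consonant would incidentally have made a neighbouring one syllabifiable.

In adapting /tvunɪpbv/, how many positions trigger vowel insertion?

3

After substitution the input is /ŋθunɪpbθ/.
The unsyllabifiable consonants are /p/, /b/, /θ/; each receives one epenthetic vowel.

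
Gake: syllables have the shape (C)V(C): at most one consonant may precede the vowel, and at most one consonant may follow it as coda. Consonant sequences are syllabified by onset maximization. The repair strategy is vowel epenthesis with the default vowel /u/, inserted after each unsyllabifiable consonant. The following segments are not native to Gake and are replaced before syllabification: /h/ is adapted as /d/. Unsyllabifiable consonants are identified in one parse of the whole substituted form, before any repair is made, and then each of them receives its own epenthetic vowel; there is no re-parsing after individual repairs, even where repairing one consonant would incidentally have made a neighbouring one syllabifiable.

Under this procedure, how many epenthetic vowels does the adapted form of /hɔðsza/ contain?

After substitution the input is /dɔðsza/.
The unsyllabifiable consonants are /s/; each receives one epenthetic vowel.

1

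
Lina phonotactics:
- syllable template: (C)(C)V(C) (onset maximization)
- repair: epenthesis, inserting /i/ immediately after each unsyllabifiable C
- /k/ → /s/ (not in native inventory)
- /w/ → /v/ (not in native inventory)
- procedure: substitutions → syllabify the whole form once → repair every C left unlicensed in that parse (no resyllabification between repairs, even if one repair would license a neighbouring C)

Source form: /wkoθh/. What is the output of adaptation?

vsoθhi

Substitution: /w/ → /v/, /k/ → /s/, giving /vsoθh/.
Under (C)(C)V(C), the unsyllabifiable consonants are /h/ (at most one coda consonant is licensed; onsets may contain at most 2 consonants).
Epenthesis after each stranded consonant: /h/ → /hi/.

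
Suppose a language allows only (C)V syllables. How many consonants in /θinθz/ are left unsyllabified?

3

Syllabifying with onset maximization leaves /n/, /θ/, /z/ stranded (no codas are permitted; onsets are limited to one consonant).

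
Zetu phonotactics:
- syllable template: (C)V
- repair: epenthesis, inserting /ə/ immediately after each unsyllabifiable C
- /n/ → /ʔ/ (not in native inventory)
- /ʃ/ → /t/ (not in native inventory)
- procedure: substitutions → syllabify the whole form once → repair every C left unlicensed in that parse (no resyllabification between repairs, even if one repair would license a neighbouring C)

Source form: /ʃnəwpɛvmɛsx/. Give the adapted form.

təʔəwəpɛvəmɛsəxə

Substitution: /ʃ/ → /t/, /n/ → /ʔ/, giving /tʔəwpɛvmɛsx/.
Syllabifying with onset maximization leaves /t/, /w/, /v/, /s/, /x/ stranded (no codas are permitted; onsets are limited to one consonant).
Each unlicensed consonant becomes the onset of a new syllable: /t/ → /tə/, /w/ → /wə/, /v/ → /və/, /s/ → /sə/, /x/ → /xə/.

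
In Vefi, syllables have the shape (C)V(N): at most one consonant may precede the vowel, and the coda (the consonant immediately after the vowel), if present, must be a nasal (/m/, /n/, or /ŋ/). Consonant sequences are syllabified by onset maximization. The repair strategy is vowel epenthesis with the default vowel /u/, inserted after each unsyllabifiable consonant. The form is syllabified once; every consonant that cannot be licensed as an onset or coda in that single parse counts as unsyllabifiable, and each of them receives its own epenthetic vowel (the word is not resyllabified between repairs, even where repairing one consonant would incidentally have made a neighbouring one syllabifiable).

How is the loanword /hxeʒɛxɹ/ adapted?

huxeʒɛxuɹu

The consonants /h/, /x/, /ɹ/ cannot be parsed into a legal (C)V(N) syllable (only a nasal (/m/, /n/, or /ŋ/) is licensed in coda position; onsets are limited to one consonant).
Inserting the epenthetic vowel yields /h/ → /hu/, /x/ → /xu/, /ɹ/ → /ɹu/.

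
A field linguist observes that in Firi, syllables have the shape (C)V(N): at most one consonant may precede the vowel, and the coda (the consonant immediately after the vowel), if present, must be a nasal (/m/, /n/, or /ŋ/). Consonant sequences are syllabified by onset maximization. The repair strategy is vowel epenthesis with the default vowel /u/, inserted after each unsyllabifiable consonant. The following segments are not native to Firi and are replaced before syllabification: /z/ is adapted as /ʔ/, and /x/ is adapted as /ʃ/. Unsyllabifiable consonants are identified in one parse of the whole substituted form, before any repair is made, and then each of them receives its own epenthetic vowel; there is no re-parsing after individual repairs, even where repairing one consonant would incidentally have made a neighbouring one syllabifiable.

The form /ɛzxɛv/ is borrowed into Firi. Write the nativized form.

ɛʔuʃɛvu

Substitution: /z/ → /ʔ/, /x/ → /ʃ/, giving /ɛʔʃɛv/.
The consonants /ʔ/, /v/ cannot be parsed into a legal (C)V(N) syllable (only a nasal (/m/, /n/, or /ŋ/) is licensed in coda position; onsets are limited to one consonant).
Each unlicensed consonant becomes the onset of a new syllable: /ʔ/ → /ʔu/, /v/ → /vu/.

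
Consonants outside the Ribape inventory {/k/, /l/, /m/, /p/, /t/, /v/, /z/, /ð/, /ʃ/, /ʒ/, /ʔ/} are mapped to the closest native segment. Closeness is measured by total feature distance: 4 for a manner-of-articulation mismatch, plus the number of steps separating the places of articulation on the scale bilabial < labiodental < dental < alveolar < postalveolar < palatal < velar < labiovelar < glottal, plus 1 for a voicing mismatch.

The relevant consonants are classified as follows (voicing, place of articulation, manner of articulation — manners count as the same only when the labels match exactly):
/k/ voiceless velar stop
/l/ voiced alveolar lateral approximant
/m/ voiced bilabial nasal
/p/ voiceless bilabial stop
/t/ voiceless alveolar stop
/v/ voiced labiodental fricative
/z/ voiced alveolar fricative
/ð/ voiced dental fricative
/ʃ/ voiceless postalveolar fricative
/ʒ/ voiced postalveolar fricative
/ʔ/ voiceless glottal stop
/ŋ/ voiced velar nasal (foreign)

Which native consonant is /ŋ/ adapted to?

/k/ is closest: manner differs (nasal→stop, +4), place distance 0 (velar→velar), voicing differs (+1); total 5. Next closest is /m/ at distance 6.

k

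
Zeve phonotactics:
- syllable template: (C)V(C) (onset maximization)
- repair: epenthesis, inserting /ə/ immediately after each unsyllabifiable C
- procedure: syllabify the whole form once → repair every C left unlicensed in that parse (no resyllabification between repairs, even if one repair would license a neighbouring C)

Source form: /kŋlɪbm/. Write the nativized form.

kəŋəlɪbmə

The consonants /k/, /ŋ/, /m/ cannot be parsed into a legal (C)V(C) syllable (at most one coda consonant is licensed; onsets are limited to one consonant).
Inserting the epenthetic vowel yields /k/ → /kə/, /ŋ/ → /ŋə/, /m/ → /mə/.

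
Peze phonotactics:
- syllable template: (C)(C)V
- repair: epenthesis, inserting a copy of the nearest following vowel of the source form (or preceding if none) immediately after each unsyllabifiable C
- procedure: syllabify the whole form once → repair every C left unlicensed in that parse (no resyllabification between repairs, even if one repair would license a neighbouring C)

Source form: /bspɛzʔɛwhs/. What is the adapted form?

The consonants /b/, /w/, /h/, /s/ cannot be parsed into a legal (C)(C)V syllable (no codas are permitted; onsets may contain at most 2 consonants).
Inserting the epenthetic vowel yields /b/ → /bɛ/, /w/ → /wɛ/, /h/ → /hɛ/, /s/ → /sɛ/.

bɛspɛzʔɛwɛhɛsɛ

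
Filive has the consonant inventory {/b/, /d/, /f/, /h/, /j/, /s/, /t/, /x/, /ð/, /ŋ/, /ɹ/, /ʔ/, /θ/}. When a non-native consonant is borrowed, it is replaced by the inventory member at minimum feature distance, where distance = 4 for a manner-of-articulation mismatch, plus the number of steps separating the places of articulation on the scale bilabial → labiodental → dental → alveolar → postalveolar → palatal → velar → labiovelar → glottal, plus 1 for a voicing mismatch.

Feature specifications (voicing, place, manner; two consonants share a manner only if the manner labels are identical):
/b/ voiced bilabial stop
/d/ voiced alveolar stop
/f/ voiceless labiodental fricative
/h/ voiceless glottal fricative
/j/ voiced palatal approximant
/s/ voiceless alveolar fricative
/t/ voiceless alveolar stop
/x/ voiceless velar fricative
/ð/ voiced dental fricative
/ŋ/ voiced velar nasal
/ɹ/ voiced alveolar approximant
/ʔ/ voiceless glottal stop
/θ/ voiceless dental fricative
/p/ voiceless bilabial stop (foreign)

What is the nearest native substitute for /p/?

/b/ is closest: same manner (stop), place distance 0 (bilabial→bilabial), voicing differs (+1); total 1. Next closest is /t/ at distance 3.

b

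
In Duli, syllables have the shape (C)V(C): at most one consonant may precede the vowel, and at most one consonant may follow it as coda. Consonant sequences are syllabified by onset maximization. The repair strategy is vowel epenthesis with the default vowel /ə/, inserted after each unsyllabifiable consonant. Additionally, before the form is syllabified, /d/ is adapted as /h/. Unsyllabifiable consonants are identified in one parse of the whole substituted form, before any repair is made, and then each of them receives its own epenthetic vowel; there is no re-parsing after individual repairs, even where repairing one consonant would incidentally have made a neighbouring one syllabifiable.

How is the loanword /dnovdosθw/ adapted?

hənovhosθəwə

Substitution: /d/ → /h/, giving /hnovhosθw/.
The consonants /h/, /θ/, /w/ cannot be parsed into a legal (C)V(C) syllable (at most one coda consonant is licensed; onsets are limited to one consonant).
Each unlicensed consonant becomes the onset of a new syllable: /h/ → /hə/, /θ/ → /θə/, /w/ → /wə/.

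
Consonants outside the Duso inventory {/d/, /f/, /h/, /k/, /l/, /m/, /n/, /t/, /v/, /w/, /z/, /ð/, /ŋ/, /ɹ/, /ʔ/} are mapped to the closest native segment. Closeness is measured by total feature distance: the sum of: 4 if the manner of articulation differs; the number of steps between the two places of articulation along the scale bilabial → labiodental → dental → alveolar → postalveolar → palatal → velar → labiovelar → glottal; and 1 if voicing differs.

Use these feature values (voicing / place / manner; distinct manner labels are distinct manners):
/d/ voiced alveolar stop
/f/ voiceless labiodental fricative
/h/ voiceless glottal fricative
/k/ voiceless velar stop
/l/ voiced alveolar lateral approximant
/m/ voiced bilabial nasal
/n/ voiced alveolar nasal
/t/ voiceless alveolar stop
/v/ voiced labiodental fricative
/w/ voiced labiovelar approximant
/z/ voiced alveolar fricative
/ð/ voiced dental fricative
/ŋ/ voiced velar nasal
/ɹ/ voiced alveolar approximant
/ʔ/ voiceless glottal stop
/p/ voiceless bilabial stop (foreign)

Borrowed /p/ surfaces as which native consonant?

/t/ is closest: same manner (stop), place distance 3 (bilabial→alveolar), same voicing; total 3. Next closest is /d/ at distance 4.

t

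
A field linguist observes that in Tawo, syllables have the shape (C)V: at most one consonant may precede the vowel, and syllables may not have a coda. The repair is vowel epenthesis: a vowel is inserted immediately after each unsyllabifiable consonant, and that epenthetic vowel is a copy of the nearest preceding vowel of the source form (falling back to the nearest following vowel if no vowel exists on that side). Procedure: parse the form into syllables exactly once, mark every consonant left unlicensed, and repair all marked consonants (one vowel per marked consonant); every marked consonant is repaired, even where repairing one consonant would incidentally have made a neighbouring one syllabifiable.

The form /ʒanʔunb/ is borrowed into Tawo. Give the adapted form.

Syllabifying with onset maximization leaves /n/, /n/, /b/ stranded (no codas are permitted; onsets are limited to one consonant).
Each unlicensed consonant becomes the onset of a new syllable: /n/ → /na/, /n/ → /nu/, /b/ → /bu/.

ʒanaʔunubu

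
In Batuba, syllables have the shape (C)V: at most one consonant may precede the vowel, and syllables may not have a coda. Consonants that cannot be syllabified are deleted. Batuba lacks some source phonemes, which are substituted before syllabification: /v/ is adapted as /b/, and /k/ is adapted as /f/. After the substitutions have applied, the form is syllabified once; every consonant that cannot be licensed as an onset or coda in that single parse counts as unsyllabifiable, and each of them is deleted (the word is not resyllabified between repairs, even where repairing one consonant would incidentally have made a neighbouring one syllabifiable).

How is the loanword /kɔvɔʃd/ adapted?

Substitution: /k/ → /f/, /v/ → /b/, giving /fɔbɔʃd/.
Under (C)V, the unsyllabifiable consonants are /ʃ/, /d/ (no codas are permitted; onsets are limited to one consonant).
Deleting the stranded consonants removes /ʃ/, /d/.

fɔbɔ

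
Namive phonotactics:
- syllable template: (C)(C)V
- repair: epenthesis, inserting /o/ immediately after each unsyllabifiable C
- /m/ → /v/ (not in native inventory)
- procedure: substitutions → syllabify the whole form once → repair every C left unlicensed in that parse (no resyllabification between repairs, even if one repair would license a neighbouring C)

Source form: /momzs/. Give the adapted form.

Substitution: /m/ → /v/, giving /vovzs/.
Syllabifying with onset maximization leaves /v/, /z/, /s/ stranded (no codas are permitted; onsets may contain at most 2 consonants).
Epenthesis after each stranded consonant: /v/ → /vo/, /z/ → /zo/, /s/ → /so/.

vovozoso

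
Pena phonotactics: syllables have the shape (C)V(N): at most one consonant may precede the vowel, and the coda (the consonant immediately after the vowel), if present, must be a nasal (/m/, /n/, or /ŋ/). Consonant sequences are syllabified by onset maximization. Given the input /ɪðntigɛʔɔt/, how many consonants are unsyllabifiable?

3

Under (C)V(N), the unsyllabifiable consonants are /ð/, /n/, /t/ (only a nasal (/m/, /n/, or /ŋ/) is licensed in coda position; onsets are limited to one consonant).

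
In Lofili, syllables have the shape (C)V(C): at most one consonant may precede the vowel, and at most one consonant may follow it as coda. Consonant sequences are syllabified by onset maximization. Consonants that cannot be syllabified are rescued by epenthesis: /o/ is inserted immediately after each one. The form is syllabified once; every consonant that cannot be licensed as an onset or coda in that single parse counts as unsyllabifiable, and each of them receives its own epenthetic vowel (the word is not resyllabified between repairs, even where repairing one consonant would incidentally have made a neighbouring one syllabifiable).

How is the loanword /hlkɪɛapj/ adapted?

Under (C)V(C), the unsyllabifiable consonants are /h/, /l/, /j/ (at most one coda consonant is licensed; onsets are limited to one consonant).
Each unlicensed consonant becomes the onset of a new syllable: /h/ → /ho/, /l/ → /lo/, /j/ → /jo/.

holokɪɛapjo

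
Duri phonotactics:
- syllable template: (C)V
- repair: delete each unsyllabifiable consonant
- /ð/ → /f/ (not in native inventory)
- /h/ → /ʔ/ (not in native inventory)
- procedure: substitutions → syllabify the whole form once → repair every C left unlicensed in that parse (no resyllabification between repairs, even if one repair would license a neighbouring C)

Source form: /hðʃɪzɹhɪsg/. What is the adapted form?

ʃɪʔɪ

Substitution: /h/ → /ʔ/, /ð/ → /f/, giving /ʔfʃɪzɹʔɪsg/.
Under (C)V, the unsyllabifiable consonants are /ʔ/, /f/, /z/, /ɹ/, /s/, /g/ (no codas are permitted; onsets are limited to one consonant).
Each unlicensed consonant is deleted: /ʔ/, /f/, /z/, /ɹ/, /s/, /g/.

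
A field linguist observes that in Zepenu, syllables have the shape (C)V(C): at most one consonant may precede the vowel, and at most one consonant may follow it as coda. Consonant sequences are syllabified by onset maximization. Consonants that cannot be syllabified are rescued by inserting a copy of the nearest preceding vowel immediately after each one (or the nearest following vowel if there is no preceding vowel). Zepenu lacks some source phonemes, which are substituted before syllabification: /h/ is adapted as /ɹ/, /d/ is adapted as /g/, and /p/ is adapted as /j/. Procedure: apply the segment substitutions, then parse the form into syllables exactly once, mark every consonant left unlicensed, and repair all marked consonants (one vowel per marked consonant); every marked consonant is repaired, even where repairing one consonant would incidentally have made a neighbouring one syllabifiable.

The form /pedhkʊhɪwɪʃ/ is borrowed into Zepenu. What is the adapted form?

jegɹekʊɹɪwɪʃ

Substitution: /p/ → /j/, /d/ → /g/, /h/ → /ɹ/, giving /jegɹkʊɹɪwɪʃ/.
The consonants /ɹ/ cannot be parsed into a legal (C)V(C) syllable (at most one coda consonant is licensed; onsets are limited to one consonant).
Inserting the epenthetic vowel yields /ɹ/ → /ɹe/.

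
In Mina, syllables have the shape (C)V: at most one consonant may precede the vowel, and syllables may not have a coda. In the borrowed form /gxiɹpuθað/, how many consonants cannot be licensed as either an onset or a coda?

3

The consonants /g/, /ɹ/, /ð/ cannot be parsed into a legal (C)V syllable (no codas are permitted; onsets are limited to one consonant).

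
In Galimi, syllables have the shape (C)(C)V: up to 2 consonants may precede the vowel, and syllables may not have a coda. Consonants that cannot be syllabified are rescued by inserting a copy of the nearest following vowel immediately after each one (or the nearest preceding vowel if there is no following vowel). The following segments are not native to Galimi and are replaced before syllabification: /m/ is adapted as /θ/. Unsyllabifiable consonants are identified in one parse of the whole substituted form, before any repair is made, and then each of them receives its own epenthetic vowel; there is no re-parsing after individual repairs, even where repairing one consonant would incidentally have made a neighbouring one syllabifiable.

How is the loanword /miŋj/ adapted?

θiŋiji

Substitution: /m/ → /θ/, giving /θiŋj/.
The consonants /ŋ/, /j/ cannot be parsed into a legal (C)(C)V syllable (no codas are permitted; onsets may contain at most 2 consonants).
Each unlicensed consonant becomes the onset of a new syllable: /ŋ/ → /ŋi/, /j/ → /ji/.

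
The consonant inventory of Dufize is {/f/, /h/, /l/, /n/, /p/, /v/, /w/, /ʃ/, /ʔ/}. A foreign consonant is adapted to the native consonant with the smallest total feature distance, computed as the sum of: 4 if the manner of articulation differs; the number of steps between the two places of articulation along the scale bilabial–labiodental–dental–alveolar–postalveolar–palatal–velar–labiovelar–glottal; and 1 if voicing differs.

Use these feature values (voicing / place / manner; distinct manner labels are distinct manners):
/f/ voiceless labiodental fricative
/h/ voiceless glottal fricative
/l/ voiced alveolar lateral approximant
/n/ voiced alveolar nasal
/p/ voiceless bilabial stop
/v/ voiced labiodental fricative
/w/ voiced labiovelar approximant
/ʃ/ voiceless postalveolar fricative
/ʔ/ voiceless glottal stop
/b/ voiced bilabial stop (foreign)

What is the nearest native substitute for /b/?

/p/ is closest: same manner (stop), place distance 0 (bilabial→bilabial), voicing differs (+1); total 1. Next closest is /v/ at distance 5.

p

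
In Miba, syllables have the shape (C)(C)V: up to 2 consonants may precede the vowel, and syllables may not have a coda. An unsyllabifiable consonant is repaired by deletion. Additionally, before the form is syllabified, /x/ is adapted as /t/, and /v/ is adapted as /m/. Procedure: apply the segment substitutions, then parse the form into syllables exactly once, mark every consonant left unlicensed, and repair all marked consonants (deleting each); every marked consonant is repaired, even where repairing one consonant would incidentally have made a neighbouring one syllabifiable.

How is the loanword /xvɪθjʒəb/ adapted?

tmɪjʒə

Substitution: /x/ → /t/, /v/ → /m/, giving /tmɪθjʒəb/.
Syllabifying with onset maximization leaves /θ/, /b/ stranded (no codas are permitted; onsets may contain at most 2 consonants).
Deleting the stranded consonants removes /θ/, /b/.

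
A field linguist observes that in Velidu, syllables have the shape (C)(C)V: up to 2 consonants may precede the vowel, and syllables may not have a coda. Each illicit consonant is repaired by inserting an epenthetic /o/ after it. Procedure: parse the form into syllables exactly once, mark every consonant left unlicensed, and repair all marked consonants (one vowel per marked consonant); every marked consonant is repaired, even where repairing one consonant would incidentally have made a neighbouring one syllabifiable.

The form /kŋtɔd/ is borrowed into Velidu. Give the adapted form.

koŋtɔdo

The consonants /k/, /d/ cannot be parsed into a legal (C)(C)V syllable (no codas are permitted; onsets may contain at most 2 consonants).
Inserting the epenthetic vowel yields /k/ → /ko/, /d/ → /do/.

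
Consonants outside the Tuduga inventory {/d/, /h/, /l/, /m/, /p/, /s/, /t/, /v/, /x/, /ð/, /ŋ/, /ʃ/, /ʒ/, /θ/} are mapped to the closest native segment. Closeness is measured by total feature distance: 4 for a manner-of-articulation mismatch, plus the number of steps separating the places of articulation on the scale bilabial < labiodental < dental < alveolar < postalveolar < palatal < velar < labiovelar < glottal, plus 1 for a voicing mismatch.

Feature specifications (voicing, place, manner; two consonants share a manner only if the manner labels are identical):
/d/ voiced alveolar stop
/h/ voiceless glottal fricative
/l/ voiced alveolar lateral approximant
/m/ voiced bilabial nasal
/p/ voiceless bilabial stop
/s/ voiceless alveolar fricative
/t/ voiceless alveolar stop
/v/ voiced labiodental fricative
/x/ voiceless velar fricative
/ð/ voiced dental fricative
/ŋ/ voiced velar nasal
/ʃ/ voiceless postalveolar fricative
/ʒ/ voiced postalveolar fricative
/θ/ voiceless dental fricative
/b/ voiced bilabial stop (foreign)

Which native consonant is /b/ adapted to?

/p/ is closest: same manner (stop), place distance 0 (bilabial→bilabial), voicing differs (+1); total 1. Next closest is /d/ at distance 3.

p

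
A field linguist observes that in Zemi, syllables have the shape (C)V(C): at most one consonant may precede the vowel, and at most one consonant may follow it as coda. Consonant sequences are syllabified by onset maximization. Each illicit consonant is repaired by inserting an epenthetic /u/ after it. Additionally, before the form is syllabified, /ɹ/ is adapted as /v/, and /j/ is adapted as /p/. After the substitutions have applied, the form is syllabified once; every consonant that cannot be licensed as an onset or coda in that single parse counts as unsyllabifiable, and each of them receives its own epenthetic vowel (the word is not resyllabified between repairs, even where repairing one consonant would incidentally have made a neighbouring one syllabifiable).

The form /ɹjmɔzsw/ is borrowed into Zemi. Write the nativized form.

vupumɔzsuwu

Substitution: /ɹ/ → /v/, /j/ → /p/, giving /vpmɔzsw/.
Syllabifying with onset maximization leaves /v/, /p/, /s/, /w/ stranded (at most one coda consonant is licensed; onsets are limited to one consonant).
Inserting the epenthetic vowel yields /v/ → /vu/, /p/ → /pu/, /s/ → /su/, /w/ → /wu/.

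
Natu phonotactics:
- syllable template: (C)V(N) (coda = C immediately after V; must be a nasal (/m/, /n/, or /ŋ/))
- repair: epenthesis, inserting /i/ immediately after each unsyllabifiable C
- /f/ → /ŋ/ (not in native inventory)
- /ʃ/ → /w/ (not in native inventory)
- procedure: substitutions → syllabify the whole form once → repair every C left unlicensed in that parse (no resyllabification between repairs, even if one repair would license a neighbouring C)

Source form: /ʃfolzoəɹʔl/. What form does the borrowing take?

wiŋolizoəɹiʔili

Substitution: /ʃ/ → /w/, /f/ → /ŋ/, giving /wŋolzoəɹʔl/.
Syllabifying with onset maximization leaves /w/, /l/, /ɹ/, /ʔ/, /l/ stranded (only a nasal (/m/, /n/, or /ŋ/) is licensed in coda position; onsets are limited to one consonant).
Each unlicensed consonant becomes the onset of a new syllable: /w/ → /wi/, /l/ → /li/, /ɹ/ → /ɹi/, /ʔ/ → /ʔi/, /l/ → /li/.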